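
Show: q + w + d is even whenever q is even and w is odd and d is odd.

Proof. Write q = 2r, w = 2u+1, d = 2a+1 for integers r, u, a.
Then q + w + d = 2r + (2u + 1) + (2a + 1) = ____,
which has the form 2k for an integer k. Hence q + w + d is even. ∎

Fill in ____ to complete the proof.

2r + (2u + 1) + (2a + 1) = 2a + 2r + 2u + 2
= 2(a + r + u + 1).
Since a + r + u + 1 is an integer, the sum is of the form 2k for an integer k.

2(a + r + u + 1)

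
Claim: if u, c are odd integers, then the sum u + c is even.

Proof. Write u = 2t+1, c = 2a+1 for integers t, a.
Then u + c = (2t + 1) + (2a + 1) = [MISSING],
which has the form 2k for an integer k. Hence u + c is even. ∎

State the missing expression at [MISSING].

Expanding: (2t + 1) + (2a + 1) = 2a + 2t + 2.
Every term is even; pulling out the factor of 2 gives 2(a + t + 1).

2(a + t + 1)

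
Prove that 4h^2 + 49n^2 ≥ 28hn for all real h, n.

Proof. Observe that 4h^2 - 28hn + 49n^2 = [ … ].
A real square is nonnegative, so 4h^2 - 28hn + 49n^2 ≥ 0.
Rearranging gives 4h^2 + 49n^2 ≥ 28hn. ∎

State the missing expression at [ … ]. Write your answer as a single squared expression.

(2h - 7n)^2

The leading and trailing coefficients are 2^2 and 7^2, and 28 = 2·2·7, so the trinomial is (2h - 7n)^2.
Hence 4h^2 - 28hn + 49n^2 ≥ 0.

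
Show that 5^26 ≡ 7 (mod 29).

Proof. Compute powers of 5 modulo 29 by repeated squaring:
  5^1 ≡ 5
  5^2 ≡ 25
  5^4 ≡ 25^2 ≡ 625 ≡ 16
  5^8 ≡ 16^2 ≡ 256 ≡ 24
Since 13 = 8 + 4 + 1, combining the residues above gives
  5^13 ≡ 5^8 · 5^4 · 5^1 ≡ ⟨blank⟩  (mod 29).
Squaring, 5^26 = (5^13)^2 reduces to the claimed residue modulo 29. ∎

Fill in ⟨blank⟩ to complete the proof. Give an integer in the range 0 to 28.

Multiply the listed residues: 24 · 16 · 5 = 384 → 1920.
Reducing modulo 29: 1920 = 66·29 + 6, so 5^13 ≡ 6.

6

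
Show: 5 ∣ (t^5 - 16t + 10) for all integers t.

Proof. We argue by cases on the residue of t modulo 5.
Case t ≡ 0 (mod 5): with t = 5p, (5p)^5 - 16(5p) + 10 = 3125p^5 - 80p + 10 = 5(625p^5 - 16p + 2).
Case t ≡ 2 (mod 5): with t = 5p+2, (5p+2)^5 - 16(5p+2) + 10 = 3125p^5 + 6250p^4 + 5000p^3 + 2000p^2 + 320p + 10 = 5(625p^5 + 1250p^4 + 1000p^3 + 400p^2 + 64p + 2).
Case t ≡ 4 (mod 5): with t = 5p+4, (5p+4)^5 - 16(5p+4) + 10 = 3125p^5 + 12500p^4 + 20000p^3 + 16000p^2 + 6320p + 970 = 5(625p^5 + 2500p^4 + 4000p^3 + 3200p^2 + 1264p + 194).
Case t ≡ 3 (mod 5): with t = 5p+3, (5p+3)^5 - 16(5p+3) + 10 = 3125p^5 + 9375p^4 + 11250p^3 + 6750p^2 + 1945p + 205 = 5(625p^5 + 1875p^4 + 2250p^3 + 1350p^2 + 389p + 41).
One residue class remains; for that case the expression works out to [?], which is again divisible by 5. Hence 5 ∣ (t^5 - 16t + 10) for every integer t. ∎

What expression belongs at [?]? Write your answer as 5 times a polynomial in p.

5(625p^5 + 625p^4 + 250p^3 + 50p^2 - 11p - 1)

The residues treated are {0, 2, 4, 3}, so the missing case is t ≡ 1 (mod 5); write t = 5p+1.
Then (5p+1)^5 - 16(5p+1) + 10 = 3125p^5 + 3125p^4 + 1250p^3 + 250p^2 - 55p - 5 = 5(625p^5 + 625p^4 + 250p^3 + 50p^2 - 11p - 1).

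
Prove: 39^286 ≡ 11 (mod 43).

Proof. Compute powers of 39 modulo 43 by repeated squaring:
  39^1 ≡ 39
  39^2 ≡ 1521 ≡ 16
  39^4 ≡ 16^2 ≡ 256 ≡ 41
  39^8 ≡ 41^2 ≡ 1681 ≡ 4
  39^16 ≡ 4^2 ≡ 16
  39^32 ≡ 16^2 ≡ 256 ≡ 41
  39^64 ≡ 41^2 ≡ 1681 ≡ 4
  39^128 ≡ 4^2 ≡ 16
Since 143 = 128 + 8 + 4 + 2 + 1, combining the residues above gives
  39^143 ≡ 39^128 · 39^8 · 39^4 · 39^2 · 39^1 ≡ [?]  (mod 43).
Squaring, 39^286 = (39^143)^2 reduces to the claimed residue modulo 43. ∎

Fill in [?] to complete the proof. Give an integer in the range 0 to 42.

22

Multiply the listed residues: 16 · 4 · 41 · 16 · 39 = 64 → 2624 → 41984 → 1637376.
Reducing modulo 43: 1637376 = 38078·43 + 22, so 39^143 ≡ 22.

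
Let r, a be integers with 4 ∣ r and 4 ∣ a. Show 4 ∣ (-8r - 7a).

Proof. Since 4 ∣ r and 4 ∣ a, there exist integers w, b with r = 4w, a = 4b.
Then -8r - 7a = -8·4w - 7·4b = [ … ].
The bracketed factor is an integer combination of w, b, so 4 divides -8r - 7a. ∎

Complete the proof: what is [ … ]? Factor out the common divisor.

Each term has a factor of 4: -8·4w - 7·4b = 4·(-7b - 8w).
Since -7b - 8w is an integer, 4 ∣ (-8r - 7a).

4(-7b - 8w)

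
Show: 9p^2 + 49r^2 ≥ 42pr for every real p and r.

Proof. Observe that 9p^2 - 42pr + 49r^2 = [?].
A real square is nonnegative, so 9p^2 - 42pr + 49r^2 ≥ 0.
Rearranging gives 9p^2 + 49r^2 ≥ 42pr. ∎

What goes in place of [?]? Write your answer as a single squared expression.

(3p - 7r)^2

9p^2 - 42pr + 49r^2 is a perfect-square trinomial: the outer terms are (3p)^2 and (7r)^2, and the cross term is -2·3p·7r.
So 9p^2 - 42pr + 49r^2 = (3p - 7r)^2 ≥ 0.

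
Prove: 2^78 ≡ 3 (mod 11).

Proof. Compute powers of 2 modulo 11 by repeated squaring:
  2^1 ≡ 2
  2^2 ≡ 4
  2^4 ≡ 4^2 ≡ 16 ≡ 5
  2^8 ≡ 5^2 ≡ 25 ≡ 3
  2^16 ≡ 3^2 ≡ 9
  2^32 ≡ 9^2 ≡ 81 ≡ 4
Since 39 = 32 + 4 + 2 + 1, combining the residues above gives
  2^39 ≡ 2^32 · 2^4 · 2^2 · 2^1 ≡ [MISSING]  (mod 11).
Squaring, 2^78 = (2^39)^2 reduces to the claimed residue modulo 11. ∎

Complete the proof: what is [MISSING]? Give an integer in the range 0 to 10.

6

Multiply the listed residues: 4 · 5 · 4 · 2 = 20 → 80 → 160.
Reducing modulo 11: 160 = 14·11 + 6, so 2^39 ≡ 6.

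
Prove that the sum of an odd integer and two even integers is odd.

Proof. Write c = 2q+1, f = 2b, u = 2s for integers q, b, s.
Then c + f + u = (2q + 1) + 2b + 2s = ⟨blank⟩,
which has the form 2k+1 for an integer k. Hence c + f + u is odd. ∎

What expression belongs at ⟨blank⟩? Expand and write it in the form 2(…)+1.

(2q + 1) + 2b + 2s = 2b + 2q + 2s + 1
= 2(b + q + s) + 1.
Since b + q + s is an integer, the sum is of the form 2k+1 for an integer k.

2(b + q + s) + 1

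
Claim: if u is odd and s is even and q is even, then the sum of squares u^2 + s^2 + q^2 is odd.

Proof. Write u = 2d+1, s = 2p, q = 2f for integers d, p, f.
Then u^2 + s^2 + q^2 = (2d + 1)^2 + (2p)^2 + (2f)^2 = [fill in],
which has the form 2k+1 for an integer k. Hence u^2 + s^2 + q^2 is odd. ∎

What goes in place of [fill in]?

(2d + 1)^2 + (2p)^2 + (2f)^2 = 4d^2 + 4d + 4f^2 + 4p^2 + 1
= 2(2d^2 + 2d + 2f^2 + 2p^2) + 1.
Since 2d^2 + 2d + 2f^2 + 2p^2 is an integer, the sum of squares is of the form 2k+1 for an integer k.

2(2d^2 + 2d + 2f^2 + 2p^2) + 1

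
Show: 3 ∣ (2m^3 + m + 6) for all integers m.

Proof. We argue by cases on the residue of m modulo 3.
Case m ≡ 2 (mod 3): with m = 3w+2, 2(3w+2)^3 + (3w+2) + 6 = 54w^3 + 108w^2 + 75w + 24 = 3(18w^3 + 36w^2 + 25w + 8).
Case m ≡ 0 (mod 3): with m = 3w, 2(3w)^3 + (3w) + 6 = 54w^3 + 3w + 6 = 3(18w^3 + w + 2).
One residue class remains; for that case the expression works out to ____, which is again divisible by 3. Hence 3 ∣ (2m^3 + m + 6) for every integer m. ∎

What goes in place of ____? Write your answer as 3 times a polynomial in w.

Only m ≡ 1 (mod 3) is unaccounted for. Put m = 3w+1:
2(3w+1)^3 + (3w+1) + 6 expands to 54w^3 + 54w^2 + 21w + 9,
and factoring out 3 leaves 3(18w^3 + 18w^2 + 7w + 3).

3(18w^3 + 18w^2 + 7w + 3)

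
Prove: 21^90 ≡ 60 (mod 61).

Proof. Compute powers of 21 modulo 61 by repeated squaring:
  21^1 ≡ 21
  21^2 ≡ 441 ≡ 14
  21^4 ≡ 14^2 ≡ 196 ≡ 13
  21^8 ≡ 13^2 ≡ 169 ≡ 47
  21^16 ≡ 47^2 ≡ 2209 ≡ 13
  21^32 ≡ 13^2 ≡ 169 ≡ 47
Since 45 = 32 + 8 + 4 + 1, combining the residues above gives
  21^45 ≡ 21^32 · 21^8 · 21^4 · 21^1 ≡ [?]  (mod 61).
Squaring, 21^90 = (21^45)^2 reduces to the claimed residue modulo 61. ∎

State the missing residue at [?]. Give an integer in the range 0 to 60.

11

Multiply the listed residues: 47 · 47 · 13 · 21 = 2209 → 28717 → 603057.
Reducing modulo 61: 603057 = 9886·61 + 11, so 21^45 ≡ 11.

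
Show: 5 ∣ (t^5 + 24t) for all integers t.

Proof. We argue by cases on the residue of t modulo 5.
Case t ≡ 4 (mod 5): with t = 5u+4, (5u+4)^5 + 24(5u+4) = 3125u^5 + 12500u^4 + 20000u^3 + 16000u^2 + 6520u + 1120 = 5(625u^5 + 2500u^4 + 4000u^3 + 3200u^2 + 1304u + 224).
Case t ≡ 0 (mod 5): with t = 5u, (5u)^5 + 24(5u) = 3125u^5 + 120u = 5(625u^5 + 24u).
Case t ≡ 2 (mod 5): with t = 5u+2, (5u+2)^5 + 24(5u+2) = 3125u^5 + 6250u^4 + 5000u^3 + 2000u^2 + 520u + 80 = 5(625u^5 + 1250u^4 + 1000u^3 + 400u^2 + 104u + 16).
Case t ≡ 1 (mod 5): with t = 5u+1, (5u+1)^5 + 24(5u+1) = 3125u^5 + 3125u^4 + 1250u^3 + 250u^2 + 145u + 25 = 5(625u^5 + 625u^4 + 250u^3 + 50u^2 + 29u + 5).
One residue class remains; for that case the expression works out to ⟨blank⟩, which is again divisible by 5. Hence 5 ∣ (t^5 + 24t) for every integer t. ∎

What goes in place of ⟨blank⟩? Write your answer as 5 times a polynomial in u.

5(625u^5 + 1875u^4 + 2250u^3 + 1350u^2 + 429u + 63)

Only t ≡ 3 (mod 5) is unaccounted for. Put t = 5u+3:
(5u+3)^5 + 24(5u+3) expands to 3125u^5 + 9375u^4 + 11250u^3 + 6750u^2 + 2145u + 315,
and factoring out 5 leaves 5(625u^5 + 1875u^4 + 2250u^3 + 1350u^2 + 429u + 63).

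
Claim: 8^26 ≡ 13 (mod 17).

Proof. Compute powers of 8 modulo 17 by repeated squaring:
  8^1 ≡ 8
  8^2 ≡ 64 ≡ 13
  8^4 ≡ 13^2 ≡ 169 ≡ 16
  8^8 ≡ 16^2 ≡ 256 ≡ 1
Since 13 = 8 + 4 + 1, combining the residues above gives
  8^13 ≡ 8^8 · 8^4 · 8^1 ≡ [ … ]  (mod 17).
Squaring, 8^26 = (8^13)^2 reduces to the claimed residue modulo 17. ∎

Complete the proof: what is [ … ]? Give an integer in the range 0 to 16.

8^8 · 8^4 · 8^1 ≡ 1 · 16 · 8 = 128.
128 mod 17 = 9, so 8^13 ≡ 9 (mod 17).

9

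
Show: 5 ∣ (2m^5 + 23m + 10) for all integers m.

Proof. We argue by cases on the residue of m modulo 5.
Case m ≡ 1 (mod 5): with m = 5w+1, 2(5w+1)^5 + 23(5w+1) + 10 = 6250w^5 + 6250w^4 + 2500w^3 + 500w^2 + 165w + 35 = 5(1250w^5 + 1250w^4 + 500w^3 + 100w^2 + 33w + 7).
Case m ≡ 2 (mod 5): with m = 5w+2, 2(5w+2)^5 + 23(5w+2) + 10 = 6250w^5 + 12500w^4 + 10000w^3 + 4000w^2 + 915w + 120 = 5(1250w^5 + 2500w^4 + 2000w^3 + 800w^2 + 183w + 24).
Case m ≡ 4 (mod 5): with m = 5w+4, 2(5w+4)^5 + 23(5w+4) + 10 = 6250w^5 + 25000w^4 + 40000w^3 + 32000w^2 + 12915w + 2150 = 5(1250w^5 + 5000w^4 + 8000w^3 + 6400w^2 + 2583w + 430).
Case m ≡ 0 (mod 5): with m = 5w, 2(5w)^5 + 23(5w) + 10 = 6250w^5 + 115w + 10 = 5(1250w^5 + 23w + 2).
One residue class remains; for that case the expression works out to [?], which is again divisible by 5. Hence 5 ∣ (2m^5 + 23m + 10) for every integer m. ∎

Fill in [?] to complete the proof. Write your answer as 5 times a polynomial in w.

Only m ≡ 3 (mod 5) is unaccounted for. Put m = 5w+3:
2(5w+3)^5 + 23(5w+3) + 10 expands to 6250w^5 + 18750w^4 + 22500w^3 + 13500w^2 + 4165w + 565,
and factoring out 5 leaves 5(1250w^5 + 3750w^4 + 4500w^3 + 2700w^2 + 833w + 113).

5(1250w^5 + 3750w^4 + 4500w^3 + 2700w^2 + 833w + 113)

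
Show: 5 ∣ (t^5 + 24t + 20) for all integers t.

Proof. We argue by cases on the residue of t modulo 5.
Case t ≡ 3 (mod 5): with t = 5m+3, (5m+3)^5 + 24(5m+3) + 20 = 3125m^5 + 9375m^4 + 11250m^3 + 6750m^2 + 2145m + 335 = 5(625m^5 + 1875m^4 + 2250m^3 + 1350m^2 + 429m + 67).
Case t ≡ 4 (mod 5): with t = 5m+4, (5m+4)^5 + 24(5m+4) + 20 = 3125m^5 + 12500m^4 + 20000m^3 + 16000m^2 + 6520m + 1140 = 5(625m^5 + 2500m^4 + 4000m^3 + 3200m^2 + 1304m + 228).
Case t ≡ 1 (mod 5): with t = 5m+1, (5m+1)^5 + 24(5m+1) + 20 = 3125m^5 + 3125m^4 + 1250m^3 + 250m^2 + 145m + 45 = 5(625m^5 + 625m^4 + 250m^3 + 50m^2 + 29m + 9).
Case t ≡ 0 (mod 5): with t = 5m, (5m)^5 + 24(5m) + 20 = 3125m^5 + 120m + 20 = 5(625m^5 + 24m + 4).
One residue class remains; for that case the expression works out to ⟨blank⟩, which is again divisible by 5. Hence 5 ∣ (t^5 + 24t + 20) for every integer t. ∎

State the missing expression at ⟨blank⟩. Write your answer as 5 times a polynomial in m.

Only t ≡ 2 (mod 5) is unaccounted for. Put t = 5m+2:
(5m+2)^5 + 24(5m+2) + 20 expands to 3125m^5 + 6250m^4 + 5000m^3 + 2000m^2 + 520m + 100,
and factoring out 5 leaves 5(625m^5 + 1250m^4 + 1000m^3 + 400m^2 + 104m + 20).

5(625m^5 + 1250m^4 + 1000m^3 + 400m^2 + 104m + 20)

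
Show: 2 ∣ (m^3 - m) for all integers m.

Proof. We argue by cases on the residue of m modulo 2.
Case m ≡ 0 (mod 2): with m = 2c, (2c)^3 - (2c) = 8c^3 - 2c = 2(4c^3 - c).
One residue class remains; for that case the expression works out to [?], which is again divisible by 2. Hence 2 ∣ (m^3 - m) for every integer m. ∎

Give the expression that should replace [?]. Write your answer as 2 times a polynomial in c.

2(4c^3 + 6c^2 + 2c)

The residues treated are {0}, so the missing case is m ≡ 1 (mod 2); write m = 2c+1.
Then (2c+1)^3 - (2c+1) = 8c^3 + 12c^2 + 4c = 2(4c^3 + 6c^2 + 2c).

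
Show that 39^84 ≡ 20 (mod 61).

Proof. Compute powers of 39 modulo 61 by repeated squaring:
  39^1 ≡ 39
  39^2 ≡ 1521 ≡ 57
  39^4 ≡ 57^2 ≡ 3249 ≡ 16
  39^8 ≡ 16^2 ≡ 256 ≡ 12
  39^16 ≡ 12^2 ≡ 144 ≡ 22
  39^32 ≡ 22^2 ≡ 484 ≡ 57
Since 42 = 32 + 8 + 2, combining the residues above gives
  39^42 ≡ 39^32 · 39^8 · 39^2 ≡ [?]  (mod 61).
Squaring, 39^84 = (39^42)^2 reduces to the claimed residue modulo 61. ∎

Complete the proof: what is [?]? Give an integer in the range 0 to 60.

9

39^32 · 39^8 · 39^2 ≡ 57 · 12 · 57 = 38988.
38988 mod 61 = 9, so 39^42 ≡ 9 (mod 61).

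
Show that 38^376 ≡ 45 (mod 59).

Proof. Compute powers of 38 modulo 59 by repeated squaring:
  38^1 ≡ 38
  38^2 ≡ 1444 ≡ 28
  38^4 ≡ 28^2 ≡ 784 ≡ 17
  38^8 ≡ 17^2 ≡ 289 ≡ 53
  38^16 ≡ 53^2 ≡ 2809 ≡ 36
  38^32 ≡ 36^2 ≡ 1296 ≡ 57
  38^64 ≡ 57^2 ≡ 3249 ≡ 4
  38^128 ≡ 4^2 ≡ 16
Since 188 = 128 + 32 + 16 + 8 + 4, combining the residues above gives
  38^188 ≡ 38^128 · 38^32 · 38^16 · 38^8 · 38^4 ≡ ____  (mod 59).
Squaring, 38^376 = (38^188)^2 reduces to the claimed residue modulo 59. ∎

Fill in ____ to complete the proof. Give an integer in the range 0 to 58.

35

38^128 · 38^32 · 38^16 · 38^8 · 38^4 ≡ 16 · 57 · 36 · 53 · 17 = 29581632.
29581632 mod 59 = 35, so 38^188 ≡ 35 (mod 59).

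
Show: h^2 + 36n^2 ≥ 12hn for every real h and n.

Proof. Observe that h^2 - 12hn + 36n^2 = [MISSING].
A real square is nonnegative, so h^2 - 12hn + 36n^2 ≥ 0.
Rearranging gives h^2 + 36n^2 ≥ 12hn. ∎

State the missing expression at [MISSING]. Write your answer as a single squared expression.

h^2 - 12hn + 36n^2 is a perfect-square trinomial: the outer terms are (h)^2 and (6n)^2, and the cross term is -2·h·6n.
So h^2 - 12hn + 36n^2 = (h - 6n)^2 ≥ 0.

(h - 6n)^2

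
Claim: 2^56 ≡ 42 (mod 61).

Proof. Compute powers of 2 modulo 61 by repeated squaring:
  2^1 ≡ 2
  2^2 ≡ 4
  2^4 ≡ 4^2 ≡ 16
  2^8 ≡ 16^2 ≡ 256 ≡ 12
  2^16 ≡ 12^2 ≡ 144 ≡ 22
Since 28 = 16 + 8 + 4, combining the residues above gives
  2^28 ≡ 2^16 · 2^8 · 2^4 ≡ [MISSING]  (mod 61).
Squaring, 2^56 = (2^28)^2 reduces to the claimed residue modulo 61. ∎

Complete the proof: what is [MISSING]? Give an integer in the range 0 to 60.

Multiply the listed residues: 22 · 12 · 16 = 264 → 4224.
Reducing modulo 61: 4224 = 69·61 + 15, so 2^28 ≡ 15.

15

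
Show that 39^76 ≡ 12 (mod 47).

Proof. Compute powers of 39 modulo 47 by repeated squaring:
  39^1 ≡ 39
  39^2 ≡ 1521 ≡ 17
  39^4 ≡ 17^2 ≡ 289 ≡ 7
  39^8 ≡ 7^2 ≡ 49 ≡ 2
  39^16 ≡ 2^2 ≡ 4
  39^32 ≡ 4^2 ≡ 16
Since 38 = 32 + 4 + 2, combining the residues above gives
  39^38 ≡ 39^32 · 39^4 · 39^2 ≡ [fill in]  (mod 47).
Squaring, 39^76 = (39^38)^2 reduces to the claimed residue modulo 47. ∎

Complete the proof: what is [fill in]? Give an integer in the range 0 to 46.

39^32 · 39^4 · 39^2 ≡ 16 · 7 · 17 = 1904.
1904 mod 47 = 24, so 39^38 ≡ 24 (mod 47).

24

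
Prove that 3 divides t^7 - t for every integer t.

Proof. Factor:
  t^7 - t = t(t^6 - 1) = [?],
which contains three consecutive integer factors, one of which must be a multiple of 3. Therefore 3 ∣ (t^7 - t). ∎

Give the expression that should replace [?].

(t - 1)t(t + 1)(t^4 + t^2 + 1)

t^6 - 1 = (t^2 - 1)(t^4 + t^2 + 1), and t^2 - 1 = (t-1)(t+1).
So t(t^6 - 1) = (t - 1)t(t + 1)(t^4 + t^2 + 1).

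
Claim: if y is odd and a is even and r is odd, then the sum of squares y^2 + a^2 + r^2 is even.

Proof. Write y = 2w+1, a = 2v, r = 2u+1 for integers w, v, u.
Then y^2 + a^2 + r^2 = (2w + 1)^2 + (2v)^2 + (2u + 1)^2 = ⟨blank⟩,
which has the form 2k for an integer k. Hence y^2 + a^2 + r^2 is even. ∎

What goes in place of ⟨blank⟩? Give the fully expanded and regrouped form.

2(2u^2 + 2u + 2v^2 + 2w^2 + 2w + 1)

Expanding: (2w + 1)^2 + (2v)^2 + (2u + 1)^2 = 4u^2 + 4u + 4v^2 + 4w^2 + 4w + 2.
Every term is even; pulling out the factor of 2 gives 2(2u^2 + 2u + 2v^2 + 2w^2 + 2w + 1).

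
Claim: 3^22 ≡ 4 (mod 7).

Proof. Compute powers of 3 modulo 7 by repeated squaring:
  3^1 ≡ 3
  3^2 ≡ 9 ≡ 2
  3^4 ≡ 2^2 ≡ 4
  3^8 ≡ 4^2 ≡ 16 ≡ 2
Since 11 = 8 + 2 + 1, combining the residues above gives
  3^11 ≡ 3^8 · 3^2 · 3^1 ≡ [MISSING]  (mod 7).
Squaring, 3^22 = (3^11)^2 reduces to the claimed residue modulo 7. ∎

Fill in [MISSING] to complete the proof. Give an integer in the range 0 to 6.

5

3^8 · 3^2 · 3^1 ≡ 2 · 2 · 3 = 12.
12 mod 7 = 5, so 3^11 ≡ 5 (mod 7).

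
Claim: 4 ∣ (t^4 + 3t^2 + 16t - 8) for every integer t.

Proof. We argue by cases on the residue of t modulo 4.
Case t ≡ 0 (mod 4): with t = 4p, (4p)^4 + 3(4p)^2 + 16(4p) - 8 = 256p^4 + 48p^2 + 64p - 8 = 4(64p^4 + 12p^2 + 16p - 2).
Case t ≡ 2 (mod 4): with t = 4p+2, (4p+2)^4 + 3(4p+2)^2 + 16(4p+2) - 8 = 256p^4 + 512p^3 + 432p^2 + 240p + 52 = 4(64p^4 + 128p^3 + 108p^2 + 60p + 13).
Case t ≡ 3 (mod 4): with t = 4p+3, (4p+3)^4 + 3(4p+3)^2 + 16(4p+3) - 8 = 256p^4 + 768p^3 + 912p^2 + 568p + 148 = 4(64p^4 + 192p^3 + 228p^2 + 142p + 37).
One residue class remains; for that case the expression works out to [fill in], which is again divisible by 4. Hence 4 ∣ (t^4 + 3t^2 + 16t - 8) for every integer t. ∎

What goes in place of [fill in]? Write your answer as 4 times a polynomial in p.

4(64p^4 + 64p^3 + 36p^2 + 26p + 3)

The residues treated are {0, 2, 3}, so the missing case is t ≡ 1 (mod 4); write t = 4p+1.
Then (4p+1)^4 + 3(4p+1)^2 + 16(4p+1) - 8 = 256p^4 + 256p^3 + 144p^2 + 104p + 12 = 4(64p^4 + 64p^3 + 36p^2 + 26p + 3).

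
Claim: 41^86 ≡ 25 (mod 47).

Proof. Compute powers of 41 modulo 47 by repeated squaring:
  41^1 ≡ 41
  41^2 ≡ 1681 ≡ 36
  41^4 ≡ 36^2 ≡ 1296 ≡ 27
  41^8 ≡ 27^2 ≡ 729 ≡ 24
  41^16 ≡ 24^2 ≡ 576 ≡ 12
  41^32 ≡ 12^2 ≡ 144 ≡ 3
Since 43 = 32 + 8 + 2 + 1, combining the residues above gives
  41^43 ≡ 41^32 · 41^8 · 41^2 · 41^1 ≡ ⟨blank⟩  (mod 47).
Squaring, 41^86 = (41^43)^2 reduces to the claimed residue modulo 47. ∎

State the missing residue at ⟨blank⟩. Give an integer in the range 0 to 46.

Multiply the listed residues: 3 · 24 · 36 · 41 = 72 → 2592 → 106272.
Reducing modulo 47: 106272 = 2261·47 + 5, so 41^43 ≡ 5.

5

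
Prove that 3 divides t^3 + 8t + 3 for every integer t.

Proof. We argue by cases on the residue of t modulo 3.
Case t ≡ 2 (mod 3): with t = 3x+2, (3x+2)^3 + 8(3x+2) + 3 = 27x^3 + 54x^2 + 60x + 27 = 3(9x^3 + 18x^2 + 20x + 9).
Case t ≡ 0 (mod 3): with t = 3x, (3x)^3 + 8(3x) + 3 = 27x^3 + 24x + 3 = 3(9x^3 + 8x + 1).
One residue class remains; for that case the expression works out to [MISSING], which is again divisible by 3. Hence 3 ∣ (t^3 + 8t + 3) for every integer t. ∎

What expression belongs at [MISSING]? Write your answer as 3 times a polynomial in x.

The residues treated are {2, 0}, so the missing case is t ≡ 1 (mod 3); write t = 3x+1.
Then (3x+1)^3 + 8(3x+1) + 3 = 27x^3 + 27x^2 + 33x + 12 = 3(9x^3 + 9x^2 + 11x + 4).

3(9x^3 + 9x^2 + 11x + 4)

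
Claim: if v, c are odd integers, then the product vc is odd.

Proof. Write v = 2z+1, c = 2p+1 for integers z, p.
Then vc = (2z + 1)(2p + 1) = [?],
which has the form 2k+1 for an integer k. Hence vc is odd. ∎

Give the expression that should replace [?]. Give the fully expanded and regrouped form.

(2z + 1)(2p + 1) = 4pz + 2p + 2z + 1
= 2(2pz + p + z) + 1.
Since 2pz + p + z is an integer, the product is of the form 2k+1 for an integer k.

2(2pz + p + z) + 1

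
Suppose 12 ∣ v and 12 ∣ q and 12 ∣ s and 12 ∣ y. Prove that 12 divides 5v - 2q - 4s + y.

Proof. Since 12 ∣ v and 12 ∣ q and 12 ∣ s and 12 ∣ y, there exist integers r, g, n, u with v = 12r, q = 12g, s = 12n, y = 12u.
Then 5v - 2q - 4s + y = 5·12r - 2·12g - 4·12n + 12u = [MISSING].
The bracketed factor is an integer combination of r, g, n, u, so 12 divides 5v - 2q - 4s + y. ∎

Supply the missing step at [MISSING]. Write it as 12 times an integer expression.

Each term has a factor of 12: 5·12r - 2·12g - 4·12n + 12u = 12·(-2g - 4n + 5r + u).
Since -2g - 4n + 5r + u is an integer, 12 ∣ (5v - 2q - 4s + y).

12(-2g - 4n + 5r + u)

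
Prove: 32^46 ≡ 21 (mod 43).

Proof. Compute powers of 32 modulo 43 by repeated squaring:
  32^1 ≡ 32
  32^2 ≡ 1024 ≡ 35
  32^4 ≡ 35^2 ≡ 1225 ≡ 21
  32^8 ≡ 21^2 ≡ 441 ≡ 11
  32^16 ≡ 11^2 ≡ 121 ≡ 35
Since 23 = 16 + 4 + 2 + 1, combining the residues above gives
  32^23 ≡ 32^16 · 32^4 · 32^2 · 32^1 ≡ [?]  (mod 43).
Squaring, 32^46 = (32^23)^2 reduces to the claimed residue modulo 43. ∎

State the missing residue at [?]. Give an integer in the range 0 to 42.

32^16 · 32^4 · 32^2 · 32^1 ≡ 35 · 21 · 35 · 32 = 823200.
823200 mod 43 = 8, so 32^23 ≡ 8 (mod 43).

8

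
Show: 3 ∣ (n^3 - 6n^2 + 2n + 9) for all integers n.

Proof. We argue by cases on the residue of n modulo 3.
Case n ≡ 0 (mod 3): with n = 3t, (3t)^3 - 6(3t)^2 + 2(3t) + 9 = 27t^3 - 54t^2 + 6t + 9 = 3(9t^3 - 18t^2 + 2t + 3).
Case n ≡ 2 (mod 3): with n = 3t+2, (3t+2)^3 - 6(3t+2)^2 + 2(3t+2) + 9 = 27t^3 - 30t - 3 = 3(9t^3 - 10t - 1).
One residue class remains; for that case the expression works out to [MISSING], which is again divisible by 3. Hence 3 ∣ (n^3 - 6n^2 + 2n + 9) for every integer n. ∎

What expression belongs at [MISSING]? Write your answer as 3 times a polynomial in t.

3(9t^3 - 9t^2 - 7t + 2)

Only n ≡ 1 (mod 3) is unaccounted for. Put n = 3t+1:
(3t+1)^3 - 6(3t+1)^2 + 2(3t+1) + 9 expands to 27t^3 - 27t^2 - 21t + 6,
and factoring out 3 leaves 3(9t^3 - 9t^2 - 7t + 2).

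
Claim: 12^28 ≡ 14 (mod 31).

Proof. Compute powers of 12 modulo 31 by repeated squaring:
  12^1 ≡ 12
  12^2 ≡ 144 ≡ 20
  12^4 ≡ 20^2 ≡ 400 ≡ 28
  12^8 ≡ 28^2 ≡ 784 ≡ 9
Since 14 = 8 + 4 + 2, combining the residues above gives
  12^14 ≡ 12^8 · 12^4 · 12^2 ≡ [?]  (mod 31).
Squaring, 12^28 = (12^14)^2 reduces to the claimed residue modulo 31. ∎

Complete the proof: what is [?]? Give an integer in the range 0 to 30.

18

12^8 · 12^4 · 12^2 ≡ 9 · 28 · 20 = 5040.
5040 mod 31 = 18, so 12^14 ≡ 18 (mod 31).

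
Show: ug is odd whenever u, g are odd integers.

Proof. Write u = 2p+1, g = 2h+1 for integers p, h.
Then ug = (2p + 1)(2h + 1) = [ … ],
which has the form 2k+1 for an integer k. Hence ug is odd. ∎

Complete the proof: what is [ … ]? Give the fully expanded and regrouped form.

2(2hp + h + p) + 1

(2p + 1)(2h + 1) = 4hp + 2h + 2p + 1
= 2(2hp + h + p) + 1.
Since 2hp + h + p is an integer, the product is of the form 2k+1 for an integer k.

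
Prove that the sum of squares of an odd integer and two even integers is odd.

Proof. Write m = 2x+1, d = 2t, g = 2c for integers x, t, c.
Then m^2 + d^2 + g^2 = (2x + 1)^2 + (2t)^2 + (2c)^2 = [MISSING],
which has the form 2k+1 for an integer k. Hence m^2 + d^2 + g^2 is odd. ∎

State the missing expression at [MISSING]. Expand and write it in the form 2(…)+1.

(2x + 1)^2 + (2t)^2 + (2c)^2 = 4c^2 + 4t^2 + 4x^2 + 4x + 1
= 2(2c^2 + 2t^2 + 2x^2 + 2x) + 1.
Since 2c^2 + 2t^2 + 2x^2 + 2x is an integer, the sum of squares is of the form 2k+1 for an integer k.

2(2c^2 + 2t^2 + 2x^2 + 2x) + 1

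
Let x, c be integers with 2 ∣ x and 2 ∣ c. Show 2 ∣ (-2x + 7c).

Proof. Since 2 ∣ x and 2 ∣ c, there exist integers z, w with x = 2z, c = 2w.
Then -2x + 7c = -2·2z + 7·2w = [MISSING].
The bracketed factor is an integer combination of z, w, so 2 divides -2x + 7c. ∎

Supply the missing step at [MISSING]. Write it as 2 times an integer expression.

Each term has a factor of 2: -2·2z + 7·2w = 2·(7w - 2z).
Since 7w - 2z is an integer, 2 ∣ (-2x + 7c).

2(7w - 2z)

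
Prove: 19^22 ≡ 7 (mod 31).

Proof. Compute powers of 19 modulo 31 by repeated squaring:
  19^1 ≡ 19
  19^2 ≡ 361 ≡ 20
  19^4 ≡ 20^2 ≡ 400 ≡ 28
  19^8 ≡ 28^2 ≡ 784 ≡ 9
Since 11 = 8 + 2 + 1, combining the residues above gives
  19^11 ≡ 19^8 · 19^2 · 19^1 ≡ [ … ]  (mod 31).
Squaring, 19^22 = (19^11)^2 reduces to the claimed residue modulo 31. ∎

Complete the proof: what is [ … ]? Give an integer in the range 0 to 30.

10

Multiply the listed residues: 9 · 20 · 19 = 180 → 3420.
Reducing modulo 31: 3420 = 110·31 + 10, so 19^11 ≡ 10.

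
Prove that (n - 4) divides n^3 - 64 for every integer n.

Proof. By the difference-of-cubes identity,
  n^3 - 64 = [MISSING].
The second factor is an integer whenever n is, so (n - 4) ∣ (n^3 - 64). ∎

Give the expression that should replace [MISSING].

a^3 - b^3 = (a - b)(a^2 + ab + b^2). With a = n, b = 4:
n^3 - 64 = (n - 4)(n^2 + 4n + 16).

(n - 4)(n^2 + 4n + 16)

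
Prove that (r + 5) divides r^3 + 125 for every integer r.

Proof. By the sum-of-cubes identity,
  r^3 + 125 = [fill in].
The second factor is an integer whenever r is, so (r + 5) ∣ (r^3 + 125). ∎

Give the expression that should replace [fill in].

(r + 5)(r^2 - 5r + 25)

a^3 + b^3 = (a + b)(a^2 - ab + b^2). With a = r, b = 5:
r^3 + 125 = (r + 5)(r^2 - 5r + 25).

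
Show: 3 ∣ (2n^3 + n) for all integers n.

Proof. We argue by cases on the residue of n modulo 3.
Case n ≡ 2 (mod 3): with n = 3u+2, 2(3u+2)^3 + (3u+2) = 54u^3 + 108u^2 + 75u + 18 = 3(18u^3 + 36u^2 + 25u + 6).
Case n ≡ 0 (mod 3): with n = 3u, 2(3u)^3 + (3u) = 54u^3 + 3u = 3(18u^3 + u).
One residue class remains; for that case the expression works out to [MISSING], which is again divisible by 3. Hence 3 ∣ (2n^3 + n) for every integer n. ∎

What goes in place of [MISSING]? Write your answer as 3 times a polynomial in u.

3(18u^3 + 18u^2 + 7u + 1)

Only n ≡ 1 (mod 3) is unaccounted for. Put n = 3u+1:
2(3u+1)^3 + (3u+1) expands to 54u^3 + 54u^2 + 21u + 3,
and factoring out 3 leaves 3(18u^3 + 18u^2 + 7u + 1).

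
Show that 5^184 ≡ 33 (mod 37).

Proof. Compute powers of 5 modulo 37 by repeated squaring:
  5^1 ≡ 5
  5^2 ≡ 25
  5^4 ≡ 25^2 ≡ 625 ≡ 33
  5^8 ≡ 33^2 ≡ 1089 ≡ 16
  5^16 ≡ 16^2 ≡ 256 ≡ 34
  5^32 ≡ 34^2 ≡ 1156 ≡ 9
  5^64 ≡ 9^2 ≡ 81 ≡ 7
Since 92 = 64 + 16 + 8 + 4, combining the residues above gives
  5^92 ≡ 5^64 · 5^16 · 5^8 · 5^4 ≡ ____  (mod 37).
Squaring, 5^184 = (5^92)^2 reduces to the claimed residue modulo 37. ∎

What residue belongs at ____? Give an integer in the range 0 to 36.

12

Multiply the listed residues: 7 · 34 · 16 · 33 = 238 → 3808 → 125664.
Reducing modulo 37: 125664 = 3396·37 + 12, so 5^92 ≡ 12.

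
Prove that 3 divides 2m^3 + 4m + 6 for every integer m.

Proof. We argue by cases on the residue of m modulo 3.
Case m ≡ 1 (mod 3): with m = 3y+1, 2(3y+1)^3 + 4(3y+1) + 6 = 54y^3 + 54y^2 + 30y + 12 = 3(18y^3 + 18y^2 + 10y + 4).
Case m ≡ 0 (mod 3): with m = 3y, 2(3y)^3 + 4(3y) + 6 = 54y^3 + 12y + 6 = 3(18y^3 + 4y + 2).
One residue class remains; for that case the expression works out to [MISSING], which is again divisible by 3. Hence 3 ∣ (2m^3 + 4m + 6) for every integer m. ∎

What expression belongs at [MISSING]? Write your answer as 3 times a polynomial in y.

The residues treated are {1, 0}, so the missing case is m ≡ 2 (mod 3); write m = 3y+2.
Then 2(3y+2)^3 + 4(3y+2) + 6 = 54y^3 + 108y^2 + 84y + 30 = 3(18y^3 + 36y^2 + 28y + 10).

3(18y^3 + 36y^2 + 28y + 10)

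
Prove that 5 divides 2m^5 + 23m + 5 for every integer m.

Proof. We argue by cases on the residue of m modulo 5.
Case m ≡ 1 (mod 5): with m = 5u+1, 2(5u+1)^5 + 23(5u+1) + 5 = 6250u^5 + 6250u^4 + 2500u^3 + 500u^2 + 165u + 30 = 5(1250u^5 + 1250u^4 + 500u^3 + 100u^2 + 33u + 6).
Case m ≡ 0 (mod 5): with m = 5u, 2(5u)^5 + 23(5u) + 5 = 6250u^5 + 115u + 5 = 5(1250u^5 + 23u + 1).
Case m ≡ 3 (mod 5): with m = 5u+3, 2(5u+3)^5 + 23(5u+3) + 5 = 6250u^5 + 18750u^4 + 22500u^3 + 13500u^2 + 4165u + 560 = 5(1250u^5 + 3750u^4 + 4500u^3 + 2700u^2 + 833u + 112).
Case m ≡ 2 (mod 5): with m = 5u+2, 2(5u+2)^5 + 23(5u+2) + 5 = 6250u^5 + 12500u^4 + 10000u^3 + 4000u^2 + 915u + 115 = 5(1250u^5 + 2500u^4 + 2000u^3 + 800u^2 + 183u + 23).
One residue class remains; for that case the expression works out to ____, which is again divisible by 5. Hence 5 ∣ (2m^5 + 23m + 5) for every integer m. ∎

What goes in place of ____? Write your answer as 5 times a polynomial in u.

Only m ≡ 4 (mod 5) is unaccounted for. Put m = 5u+4:
2(5u+4)^5 + 23(5u+4) + 5 expands to 6250u^5 + 25000u^4 + 40000u^3 + 32000u^2 + 12915u + 2145,
and factoring out 5 leaves 5(1250u^5 + 5000u^4 + 8000u^3 + 6400u^2 + 2583u + 429).

5(1250u^5 + 5000u^4 + 8000u^3 + 6400u^2 + 2583u + 429)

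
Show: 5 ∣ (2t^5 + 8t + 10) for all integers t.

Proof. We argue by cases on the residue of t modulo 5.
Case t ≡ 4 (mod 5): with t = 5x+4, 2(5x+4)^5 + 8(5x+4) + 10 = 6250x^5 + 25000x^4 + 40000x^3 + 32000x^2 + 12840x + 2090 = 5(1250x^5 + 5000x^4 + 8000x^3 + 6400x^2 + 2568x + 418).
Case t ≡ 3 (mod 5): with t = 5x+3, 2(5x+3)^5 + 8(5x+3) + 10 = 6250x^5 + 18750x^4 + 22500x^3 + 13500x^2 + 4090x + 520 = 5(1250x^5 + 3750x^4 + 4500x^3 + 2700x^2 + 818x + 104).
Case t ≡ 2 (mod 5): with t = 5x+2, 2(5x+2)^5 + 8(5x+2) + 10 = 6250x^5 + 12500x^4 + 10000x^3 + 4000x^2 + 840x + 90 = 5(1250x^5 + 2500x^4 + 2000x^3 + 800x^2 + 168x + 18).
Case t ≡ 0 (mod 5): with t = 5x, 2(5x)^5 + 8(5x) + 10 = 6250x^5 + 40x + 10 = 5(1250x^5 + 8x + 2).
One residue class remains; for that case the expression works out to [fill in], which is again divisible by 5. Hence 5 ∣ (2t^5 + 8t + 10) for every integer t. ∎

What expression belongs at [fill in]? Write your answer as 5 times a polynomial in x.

Only t ≡ 1 (mod 5) is unaccounted for. Put t = 5x+1:
2(5x+1)^5 + 8(5x+1) + 10 expands to 6250x^5 + 6250x^4 + 2500x^3 + 500x^2 + 90x + 20,
and factoring out 5 leaves 5(1250x^5 + 1250x^4 + 500x^3 + 100x^2 + 18x + 4).

5(1250x^5 + 1250x^4 + 500x^3 + 100x^2 + 18x + 4)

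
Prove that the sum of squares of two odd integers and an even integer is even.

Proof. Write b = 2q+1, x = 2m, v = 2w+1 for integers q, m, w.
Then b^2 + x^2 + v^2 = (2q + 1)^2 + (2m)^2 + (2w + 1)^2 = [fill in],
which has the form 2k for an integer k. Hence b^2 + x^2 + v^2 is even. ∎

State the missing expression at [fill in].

(2q + 1)^2 + (2m)^2 + (2w + 1)^2 = 4m^2 + 4q^2 + 4q + 4w^2 + 4w + 2
= 2(2m^2 + 2q^2 + 2q + 2w^2 + 2w + 1).
Since 2m^2 + 2q^2 + 2q + 2w^2 + 2w + 1 is an integer, the sum of squares is of the form 2k for an integer k.

2(2m^2 + 2q^2 + 2q + 2w^2 + 2w + 1)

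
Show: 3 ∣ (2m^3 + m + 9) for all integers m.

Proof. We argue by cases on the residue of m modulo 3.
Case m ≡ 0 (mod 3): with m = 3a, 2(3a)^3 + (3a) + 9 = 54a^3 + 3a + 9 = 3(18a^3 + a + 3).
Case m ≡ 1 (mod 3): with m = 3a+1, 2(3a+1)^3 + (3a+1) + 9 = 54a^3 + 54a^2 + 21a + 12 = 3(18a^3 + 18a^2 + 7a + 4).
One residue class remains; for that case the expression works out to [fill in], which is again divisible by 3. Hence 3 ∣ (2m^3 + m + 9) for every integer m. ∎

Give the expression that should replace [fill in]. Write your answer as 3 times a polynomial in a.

3(18a^3 + 36a^2 + 25a + 9)

Only m ≡ 2 (mod 3) is unaccounted for. Put m = 3a+2:
2(3a+2)^3 + (3a+2) + 9 expands to 54a^3 + 108a^2 + 75a + 27,
and factoring out 3 leaves 3(18a^3 + 36a^2 + 25a + 9).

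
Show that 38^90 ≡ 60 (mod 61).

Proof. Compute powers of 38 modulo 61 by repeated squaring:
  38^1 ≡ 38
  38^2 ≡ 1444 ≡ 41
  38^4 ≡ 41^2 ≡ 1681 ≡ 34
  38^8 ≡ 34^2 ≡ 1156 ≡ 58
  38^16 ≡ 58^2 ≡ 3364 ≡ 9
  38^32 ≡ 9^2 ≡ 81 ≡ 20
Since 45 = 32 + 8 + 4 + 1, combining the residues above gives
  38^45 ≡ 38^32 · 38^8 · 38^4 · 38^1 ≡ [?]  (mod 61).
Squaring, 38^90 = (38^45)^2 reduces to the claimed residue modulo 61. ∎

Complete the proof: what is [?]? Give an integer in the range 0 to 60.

Multiply the listed residues: 20 · 58 · 34 · 38 = 1160 → 39440 → 1498720.
Reducing modulo 61: 1498720 = 24569·61 + 11, so 38^45 ≡ 11.

11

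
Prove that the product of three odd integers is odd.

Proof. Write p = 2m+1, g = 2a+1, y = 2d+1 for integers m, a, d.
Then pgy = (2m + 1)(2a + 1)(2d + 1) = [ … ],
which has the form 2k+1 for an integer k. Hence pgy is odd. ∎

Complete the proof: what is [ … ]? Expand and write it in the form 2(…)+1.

(2m + 1)(2a + 1)(2d + 1) = 8adm + 4ad + 4am + 2a + 4dm + 2d + 2m + 1
= 2(4adm + 2ad + 2am + a + 2dm + d + m) + 1.
Since 4adm + 2ad + 2am + a + 2dm + d + m is an integer, the product is of the form 2k+1 for an integer k.

2(4adm + 2ad + 2am + a + 2dm + d + m) + 1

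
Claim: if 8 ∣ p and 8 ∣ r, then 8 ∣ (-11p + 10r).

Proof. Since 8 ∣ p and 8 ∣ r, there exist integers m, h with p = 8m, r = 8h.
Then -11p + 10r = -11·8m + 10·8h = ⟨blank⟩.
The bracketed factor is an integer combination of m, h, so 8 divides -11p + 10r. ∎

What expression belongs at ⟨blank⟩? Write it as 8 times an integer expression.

Each term has a factor of 8: -11·8m + 10·8h = 8·(10h - 11m).
Since 10h - 11m is an integer, 8 ∣ (-11p + 10r).

8(10h - 11m)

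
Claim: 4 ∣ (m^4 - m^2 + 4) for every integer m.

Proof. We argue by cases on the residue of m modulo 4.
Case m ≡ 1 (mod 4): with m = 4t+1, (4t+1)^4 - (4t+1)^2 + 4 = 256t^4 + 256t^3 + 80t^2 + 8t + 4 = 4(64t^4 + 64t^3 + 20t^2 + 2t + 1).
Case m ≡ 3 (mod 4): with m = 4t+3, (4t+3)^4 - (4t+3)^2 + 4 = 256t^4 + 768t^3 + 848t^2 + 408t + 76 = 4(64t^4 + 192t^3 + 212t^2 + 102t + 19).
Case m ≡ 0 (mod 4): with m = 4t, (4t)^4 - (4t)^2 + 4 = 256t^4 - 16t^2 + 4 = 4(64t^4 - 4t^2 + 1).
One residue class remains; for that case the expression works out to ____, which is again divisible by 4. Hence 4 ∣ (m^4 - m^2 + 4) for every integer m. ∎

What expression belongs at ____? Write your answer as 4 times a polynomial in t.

4(64t^4 + 128t^3 + 92t^2 + 28t + 4)

Only m ≡ 2 (mod 4) is unaccounted for. Put m = 4t+2:
(4t+2)^4 - (4t+2)^2 + 4 expands to 256t^4 + 512t^3 + 368t^2 + 112t + 16,
and factoring out 4 leaves 4(64t^4 + 128t^3 + 92t^2 + 28t + 4).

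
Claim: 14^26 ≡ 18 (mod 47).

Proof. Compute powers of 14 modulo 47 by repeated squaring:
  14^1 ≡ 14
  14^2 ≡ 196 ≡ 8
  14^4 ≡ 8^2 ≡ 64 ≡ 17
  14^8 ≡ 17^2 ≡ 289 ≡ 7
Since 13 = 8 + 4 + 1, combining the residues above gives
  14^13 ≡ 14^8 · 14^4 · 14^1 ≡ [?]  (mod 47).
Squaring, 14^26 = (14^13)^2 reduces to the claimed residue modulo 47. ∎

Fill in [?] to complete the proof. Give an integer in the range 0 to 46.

21

Multiply the listed residues: 7 · 17 · 14 = 119 → 1666.
Reducing modulo 47: 1666 = 35·47 + 21, so 14^13 ≡ 21.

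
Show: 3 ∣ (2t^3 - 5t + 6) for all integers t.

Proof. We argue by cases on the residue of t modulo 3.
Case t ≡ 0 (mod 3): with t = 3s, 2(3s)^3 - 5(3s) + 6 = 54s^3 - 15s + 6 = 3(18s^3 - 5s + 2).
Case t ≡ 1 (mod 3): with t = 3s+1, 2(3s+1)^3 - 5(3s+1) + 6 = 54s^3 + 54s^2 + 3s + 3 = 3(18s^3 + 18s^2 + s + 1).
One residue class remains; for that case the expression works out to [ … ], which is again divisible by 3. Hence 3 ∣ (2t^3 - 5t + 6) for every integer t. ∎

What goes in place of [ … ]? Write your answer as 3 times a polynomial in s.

3(18s^3 + 36s^2 + 19s + 4)

Only t ≡ 2 (mod 3) is unaccounted for. Put t = 3s+2:
2(3s+2)^3 - 5(3s+2) + 6 expands to 54s^3 + 108s^2 + 57s + 12,
and factoring out 3 leaves 3(18s^3 + 36s^2 + 19s + 4).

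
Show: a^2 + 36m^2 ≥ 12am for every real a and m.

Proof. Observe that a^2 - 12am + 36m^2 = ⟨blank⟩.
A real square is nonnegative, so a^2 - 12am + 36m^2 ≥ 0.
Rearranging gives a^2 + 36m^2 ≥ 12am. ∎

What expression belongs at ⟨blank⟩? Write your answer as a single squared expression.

(a - 6m)^2

a^2 - 12am + 36m^2 is a perfect-square trinomial: the outer terms are (a)^2 and (6m)^2, and the cross term is -2·a·6m.
So a^2 - 12am + 36m^2 = (a - 6m)^2 ≥ 0.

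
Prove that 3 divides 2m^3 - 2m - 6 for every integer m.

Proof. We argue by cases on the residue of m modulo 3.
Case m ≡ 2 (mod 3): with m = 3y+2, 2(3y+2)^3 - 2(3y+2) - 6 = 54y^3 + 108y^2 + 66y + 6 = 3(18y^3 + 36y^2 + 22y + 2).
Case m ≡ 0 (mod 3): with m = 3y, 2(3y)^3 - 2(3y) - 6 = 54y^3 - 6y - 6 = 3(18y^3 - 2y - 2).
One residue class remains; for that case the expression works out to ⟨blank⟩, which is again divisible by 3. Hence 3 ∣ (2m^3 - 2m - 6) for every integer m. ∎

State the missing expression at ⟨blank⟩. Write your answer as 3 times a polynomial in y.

3(18y^3 + 18y^2 + 4y - 2)

Only m ≡ 1 (mod 3) is unaccounted for. Put m = 3y+1:
2(3y+1)^3 - 2(3y+1) - 6 expands to 54y^3 + 54y^2 + 12y - 6,
and factoring out 3 leaves 3(18y^3 + 18y^2 + 4y - 2).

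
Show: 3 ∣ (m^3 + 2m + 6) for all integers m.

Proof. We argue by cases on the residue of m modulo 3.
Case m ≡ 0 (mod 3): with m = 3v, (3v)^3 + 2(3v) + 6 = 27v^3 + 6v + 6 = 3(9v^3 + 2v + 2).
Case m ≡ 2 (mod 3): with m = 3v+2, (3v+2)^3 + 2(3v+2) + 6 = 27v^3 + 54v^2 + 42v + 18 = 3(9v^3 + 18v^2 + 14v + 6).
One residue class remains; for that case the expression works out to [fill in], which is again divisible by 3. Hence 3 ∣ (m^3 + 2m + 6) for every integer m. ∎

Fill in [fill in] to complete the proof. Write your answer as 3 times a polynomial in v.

3(9v^3 + 9v^2 + 5v + 3)

The residues treated are {0, 2}, so the missing case is m ≡ 1 (mod 3); write m = 3v+1.
Then (3v+1)^3 + 2(3v+1) + 6 = 27v^3 + 27v^2 + 15v + 9 = 3(9v^3 + 9v^2 + 5v + 3).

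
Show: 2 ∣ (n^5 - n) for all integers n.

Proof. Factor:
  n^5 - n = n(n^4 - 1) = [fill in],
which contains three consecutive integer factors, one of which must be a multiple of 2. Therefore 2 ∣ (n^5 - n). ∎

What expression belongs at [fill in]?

(n - 1)n(n + 1)(n^2 + 1)

n^4 - 1 = (n^2 - 1)(n^2 + 1), and n^2 - 1 = (n-1)(n+1).
So n(n^4 - 1) = (n - 1)n(n + 1)(n^2 + 1).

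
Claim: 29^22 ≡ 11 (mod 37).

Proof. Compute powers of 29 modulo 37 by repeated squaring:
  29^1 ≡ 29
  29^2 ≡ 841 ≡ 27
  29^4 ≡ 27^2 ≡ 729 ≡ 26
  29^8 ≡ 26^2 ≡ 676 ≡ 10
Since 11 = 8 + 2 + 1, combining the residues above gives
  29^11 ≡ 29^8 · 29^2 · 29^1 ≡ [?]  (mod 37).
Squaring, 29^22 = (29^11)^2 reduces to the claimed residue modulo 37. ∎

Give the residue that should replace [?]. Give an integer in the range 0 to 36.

Multiply the listed residues: 10 · 27 · 29 = 270 → 7830.
Reducing modulo 37: 7830 = 211·37 + 23, so 29^11 ≡ 23.

23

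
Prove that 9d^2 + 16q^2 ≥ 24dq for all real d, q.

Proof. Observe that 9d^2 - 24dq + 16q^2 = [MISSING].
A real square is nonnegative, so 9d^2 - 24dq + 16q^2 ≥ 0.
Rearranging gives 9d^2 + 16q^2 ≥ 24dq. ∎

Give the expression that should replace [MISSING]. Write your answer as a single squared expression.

(3d - 4q)^2

The leading and trailing coefficients are 3^2 and 4^2, and 24 = 2·3·4, so the trinomial is (3d - 4q)^2.
Hence 9d^2 - 24dq + 16q^2 ≥ 0.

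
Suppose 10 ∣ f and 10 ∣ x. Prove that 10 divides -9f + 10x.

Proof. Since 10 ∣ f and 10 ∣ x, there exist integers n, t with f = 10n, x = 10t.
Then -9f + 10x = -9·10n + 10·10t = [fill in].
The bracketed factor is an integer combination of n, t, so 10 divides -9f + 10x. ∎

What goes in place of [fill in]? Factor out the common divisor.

Each term has a factor of 10: -9·10n + 10·10t = 10·(-9n + 10t).
Since -9n + 10t is an integer, 10 ∣ (-9f + 10x).

10(-9n + 10t)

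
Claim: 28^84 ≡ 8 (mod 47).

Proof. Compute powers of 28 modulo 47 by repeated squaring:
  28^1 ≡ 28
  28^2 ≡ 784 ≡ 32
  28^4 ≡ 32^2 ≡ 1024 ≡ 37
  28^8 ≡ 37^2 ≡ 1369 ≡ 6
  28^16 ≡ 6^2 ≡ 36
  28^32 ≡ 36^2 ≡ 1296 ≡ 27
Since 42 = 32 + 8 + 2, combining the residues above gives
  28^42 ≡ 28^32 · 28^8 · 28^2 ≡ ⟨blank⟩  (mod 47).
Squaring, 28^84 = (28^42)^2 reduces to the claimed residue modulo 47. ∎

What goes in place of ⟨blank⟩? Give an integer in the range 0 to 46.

14

Multiply the listed residues: 27 · 6 · 32 = 162 → 5184.
Reducing modulo 47: 5184 = 110·47 + 14, so 28^42 ≡ 14.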